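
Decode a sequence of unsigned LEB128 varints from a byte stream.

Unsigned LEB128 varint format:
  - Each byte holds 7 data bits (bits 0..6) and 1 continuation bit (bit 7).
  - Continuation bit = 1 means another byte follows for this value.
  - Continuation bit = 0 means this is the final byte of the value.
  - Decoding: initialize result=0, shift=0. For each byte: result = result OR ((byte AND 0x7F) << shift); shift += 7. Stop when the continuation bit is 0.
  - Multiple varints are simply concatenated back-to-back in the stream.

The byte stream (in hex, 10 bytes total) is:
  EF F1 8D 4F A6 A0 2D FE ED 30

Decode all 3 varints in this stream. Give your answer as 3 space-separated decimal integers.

Answer: 165902575 741414 800510

Derivation:
  byte[0]=0xEF cont=1 payload=0x6F=111: acc |= 111<<0 -> acc=111 shift=7
  byte[1]=0xF1 cont=1 payload=0x71=113: acc |= 113<<7 -> acc=14575 shift=14
  byte[2]=0x8D cont=1 payload=0x0D=13: acc |= 13<<14 -> acc=227567 shift=21
  byte[3]=0x4F cont=0 payload=0x4F=79: acc |= 79<<21 -> acc=165902575 shift=28 [end]
Varint 1: bytes[0:4] = EF F1 8D 4F -> value 165902575 (4 byte(s))
  byte[4]=0xA6 cont=1 payload=0x26=38: acc |= 38<<0 -> acc=38 shift=7
  byte[5]=0xA0 cont=1 payload=0x20=32: acc |= 32<<7 -> acc=4134 shift=14
  byte[6]=0x2D cont=0 payload=0x2D=45: acc |= 45<<14 -> acc=741414 shift=21 [end]
Varint 2: bytes[4:7] = A6 A0 2D -> value 741414 (3 byte(s))
  byte[7]=0xFE cont=1 payload=0x7E=126: acc |= 126<<0 -> acc=126 shift=7
  byte[8]=0xED cont=1 payload=0x6D=109: acc |= 109<<7 -> acc=14078 shift=14
  byte[9]=0x30 cont=0 payload=0x30=48: acc |= 48<<14 -> acc=800510 shift=21 [end]
Varint 3: bytes[7:10] = FE ED 30 -> value 800510 (3 byte(s))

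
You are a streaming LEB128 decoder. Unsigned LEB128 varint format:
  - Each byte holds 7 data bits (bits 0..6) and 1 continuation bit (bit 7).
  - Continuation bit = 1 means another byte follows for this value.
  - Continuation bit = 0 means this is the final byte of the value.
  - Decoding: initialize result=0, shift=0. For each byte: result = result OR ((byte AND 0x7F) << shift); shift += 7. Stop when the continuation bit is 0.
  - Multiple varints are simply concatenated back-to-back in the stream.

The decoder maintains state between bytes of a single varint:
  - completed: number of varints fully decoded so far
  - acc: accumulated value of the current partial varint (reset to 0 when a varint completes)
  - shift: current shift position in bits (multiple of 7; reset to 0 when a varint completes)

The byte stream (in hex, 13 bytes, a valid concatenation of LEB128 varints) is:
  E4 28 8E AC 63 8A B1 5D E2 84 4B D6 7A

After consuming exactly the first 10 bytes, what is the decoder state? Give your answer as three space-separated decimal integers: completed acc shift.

Answer: 3 610 14

Derivation:
byte[0]=0xE4 cont=1 payload=0x64: acc |= 100<<0 -> completed=0 acc=100 shift=7
byte[1]=0x28 cont=0 payload=0x28: varint #1 complete (value=5220); reset -> completed=1 acc=0 shift=0
byte[2]=0x8E cont=1 payload=0x0E: acc |= 14<<0 -> completed=1 acc=14 shift=7
byte[3]=0xAC cont=1 payload=0x2C: acc |= 44<<7 -> completed=1 acc=5646 shift=14
byte[4]=0x63 cont=0 payload=0x63: varint #2 complete (value=1627662); reset -> completed=2 acc=0 shift=0
byte[5]=0x8A cont=1 payload=0x0A: acc |= 10<<0 -> completed=2 acc=10 shift=7
byte[6]=0xB1 cont=1 payload=0x31: acc |= 49<<7 -> completed=2 acc=6282 shift=14
byte[7]=0x5D cont=0 payload=0x5D: varint #3 complete (value=1529994); reset -> completed=3 acc=0 shift=0
byte[8]=0xE2 cont=1 payload=0x62: acc |= 98<<0 -> completed=3 acc=98 shift=7
byte[9]=0x84 cont=1 payload=0x04: acc |= 4<<7 -> completed=3 acc=610 shift=14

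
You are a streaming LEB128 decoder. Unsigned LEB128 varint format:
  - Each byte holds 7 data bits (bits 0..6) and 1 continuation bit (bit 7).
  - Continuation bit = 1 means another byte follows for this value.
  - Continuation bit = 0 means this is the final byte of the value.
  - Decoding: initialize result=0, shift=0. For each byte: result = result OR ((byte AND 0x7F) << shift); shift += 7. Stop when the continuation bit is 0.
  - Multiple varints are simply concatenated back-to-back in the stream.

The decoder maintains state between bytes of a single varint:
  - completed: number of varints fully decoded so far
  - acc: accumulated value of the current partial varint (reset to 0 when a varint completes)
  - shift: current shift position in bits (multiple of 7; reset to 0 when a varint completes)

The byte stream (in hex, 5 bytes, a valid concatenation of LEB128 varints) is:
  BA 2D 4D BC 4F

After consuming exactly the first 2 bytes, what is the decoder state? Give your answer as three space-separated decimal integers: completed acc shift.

Answer: 1 0 0

Derivation:
byte[0]=0xBA cont=1 payload=0x3A: acc |= 58<<0 -> completed=0 acc=58 shift=7
byte[1]=0x2D cont=0 payload=0x2D: varint #1 complete (value=5818); reset -> completed=1 acc=0 shift=0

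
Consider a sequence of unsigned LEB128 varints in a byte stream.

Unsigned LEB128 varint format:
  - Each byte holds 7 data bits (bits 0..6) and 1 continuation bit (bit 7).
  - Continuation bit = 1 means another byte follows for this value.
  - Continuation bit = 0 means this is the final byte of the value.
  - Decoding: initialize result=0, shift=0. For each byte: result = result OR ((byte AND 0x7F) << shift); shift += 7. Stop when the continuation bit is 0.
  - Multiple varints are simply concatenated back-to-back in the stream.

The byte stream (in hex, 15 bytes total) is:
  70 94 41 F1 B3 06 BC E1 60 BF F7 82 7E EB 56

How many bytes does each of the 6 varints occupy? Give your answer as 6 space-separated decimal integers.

Answer: 1 2 3 3 4 2

Derivation:
  byte[0]=0x70 cont=0 payload=0x70=112: acc |= 112<<0 -> acc=112 shift=7 [end]
Varint 1: bytes[0:1] = 70 -> value 112 (1 byte(s))
  byte[1]=0x94 cont=1 payload=0x14=20: acc |= 20<<0 -> acc=20 shift=7
  byte[2]=0x41 cont=0 payload=0x41=65: acc |= 65<<7 -> acc=8340 shift=14 [end]
Varint 2: bytes[1:3] = 94 41 -> value 8340 (2 byte(s))
  byte[3]=0xF1 cont=1 payload=0x71=113: acc |= 113<<0 -> acc=113 shift=7
  byte[4]=0xB3 cont=1 payload=0x33=51: acc |= 51<<7 -> acc=6641 shift=14
  byte[5]=0x06 cont=0 payload=0x06=6: acc |= 6<<14 -> acc=104945 shift=21 [end]
Varint 3: bytes[3:6] = F1 B3 06 -> value 104945 (3 byte(s))
  byte[6]=0xBC cont=1 payload=0x3C=60: acc |= 60<<0 -> acc=60 shift=7
  byte[7]=0xE1 cont=1 payload=0x61=97: acc |= 97<<7 -> acc=12476 shift=14
  byte[8]=0x60 cont=0 payload=0x60=96: acc |= 96<<14 -> acc=1585340 shift=21 [end]
Varint 4: bytes[6:9] = BC E1 60 -> value 1585340 (3 byte(s))
  byte[9]=0xBF cont=1 payload=0x3F=63: acc |= 63<<0 -> acc=63 shift=7
  byte[10]=0xF7 cont=1 payload=0x77=119: acc |= 119<<7 -> acc=15295 shift=14
  byte[11]=0x82 cont=1 payload=0x02=2: acc |= 2<<14 -> acc=48063 shift=21
  byte[12]=0x7E cont=0 payload=0x7E=126: acc |= 126<<21 -> acc=264289215 shift=28 [end]
Varint 5: bytes[9:13] = BF F7 82 7E -> value 264289215 (4 byte(s))
  byte[13]=0xEB cont=1 payload=0x6B=107: acc |= 107<<0 -> acc=107 shift=7
  byte[14]=0x56 cont=0 payload=0x56=86: acc |= 86<<7 -> acc=11115 shift=14 [end]
Varint 6: bytes[13:15] = EB 56 -> value 11115 (2 byte(s))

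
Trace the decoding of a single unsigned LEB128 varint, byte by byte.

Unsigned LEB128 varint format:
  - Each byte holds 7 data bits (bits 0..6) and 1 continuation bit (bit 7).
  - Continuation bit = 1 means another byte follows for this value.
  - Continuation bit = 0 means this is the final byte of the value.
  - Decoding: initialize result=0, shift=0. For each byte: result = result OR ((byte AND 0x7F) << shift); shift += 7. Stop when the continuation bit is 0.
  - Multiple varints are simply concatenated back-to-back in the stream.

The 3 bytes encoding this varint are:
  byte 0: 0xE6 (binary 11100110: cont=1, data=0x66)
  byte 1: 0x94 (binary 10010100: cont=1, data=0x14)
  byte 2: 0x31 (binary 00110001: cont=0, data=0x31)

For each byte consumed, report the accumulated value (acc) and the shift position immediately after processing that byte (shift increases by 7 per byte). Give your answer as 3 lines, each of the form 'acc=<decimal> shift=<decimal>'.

byte 0=0xE6: payload=0x66=102, contrib = 102<<0 = 102; acc -> 102, shift -> 7
byte 1=0x94: payload=0x14=20, contrib = 20<<7 = 2560; acc -> 2662, shift -> 14
byte 2=0x31: payload=0x31=49, contrib = 49<<14 = 802816; acc -> 805478, shift -> 21

Answer: acc=102 shift=7
acc=2662 shift=14
acc=805478 shift=21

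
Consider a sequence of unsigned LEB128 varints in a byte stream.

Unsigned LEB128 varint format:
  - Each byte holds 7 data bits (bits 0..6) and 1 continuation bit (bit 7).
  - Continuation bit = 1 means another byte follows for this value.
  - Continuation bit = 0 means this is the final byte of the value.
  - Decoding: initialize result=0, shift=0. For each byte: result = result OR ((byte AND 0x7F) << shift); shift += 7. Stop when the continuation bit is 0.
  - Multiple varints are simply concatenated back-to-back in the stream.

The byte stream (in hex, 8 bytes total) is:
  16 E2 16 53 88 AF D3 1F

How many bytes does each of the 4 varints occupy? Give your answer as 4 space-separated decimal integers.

  byte[0]=0x16 cont=0 payload=0x16=22: acc |= 22<<0 -> acc=22 shift=7 [end]
Varint 1: bytes[0:1] = 16 -> value 22 (1 byte(s))
  byte[1]=0xE2 cont=1 payload=0x62=98: acc |= 98<<0 -> acc=98 shift=7
  byte[2]=0x16 cont=0 payload=0x16=22: acc |= 22<<7 -> acc=2914 shift=14 [end]
Varint 2: bytes[1:3] = E2 16 -> value 2914 (2 byte(s))
  byte[3]=0x53 cont=0 payload=0x53=83: acc |= 83<<0 -> acc=83 shift=7 [end]
Varint 3: bytes[3:4] = 53 -> value 83 (1 byte(s))
  byte[4]=0x88 cont=1 payload=0x08=8: acc |= 8<<0 -> acc=8 shift=7
  byte[5]=0xAF cont=1 payload=0x2F=47: acc |= 47<<7 -> acc=6024 shift=14
  byte[6]=0xD3 cont=1 payload=0x53=83: acc |= 83<<14 -> acc=1365896 shift=21
  byte[7]=0x1F cont=0 payload=0x1F=31: acc |= 31<<21 -> acc=66377608 shift=28 [end]
Varint 4: bytes[4:8] = 88 AF D3 1F -> value 66377608 (4 byte(s))

Answer: 1 2 1 4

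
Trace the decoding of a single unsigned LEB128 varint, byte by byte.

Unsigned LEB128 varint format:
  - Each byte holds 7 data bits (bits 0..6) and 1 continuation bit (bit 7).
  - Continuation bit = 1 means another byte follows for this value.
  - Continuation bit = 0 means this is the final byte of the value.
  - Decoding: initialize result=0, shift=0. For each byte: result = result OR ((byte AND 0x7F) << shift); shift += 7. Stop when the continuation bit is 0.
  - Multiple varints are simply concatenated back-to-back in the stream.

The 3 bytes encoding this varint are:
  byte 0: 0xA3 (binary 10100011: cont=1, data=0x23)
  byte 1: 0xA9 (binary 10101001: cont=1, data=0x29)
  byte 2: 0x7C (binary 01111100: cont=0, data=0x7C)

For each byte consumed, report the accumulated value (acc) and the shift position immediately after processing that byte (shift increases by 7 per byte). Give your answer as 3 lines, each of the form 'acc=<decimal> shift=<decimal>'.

byte 0=0xA3: payload=0x23=35, contrib = 35<<0 = 35; acc -> 35, shift -> 7
byte 1=0xA9: payload=0x29=41, contrib = 41<<7 = 5248; acc -> 5283, shift -> 14
byte 2=0x7C: payload=0x7C=124, contrib = 124<<14 = 2031616; acc -> 2036899, shift -> 21

Answer: acc=35 shift=7
acc=5283 shift=14
acc=2036899 shift=21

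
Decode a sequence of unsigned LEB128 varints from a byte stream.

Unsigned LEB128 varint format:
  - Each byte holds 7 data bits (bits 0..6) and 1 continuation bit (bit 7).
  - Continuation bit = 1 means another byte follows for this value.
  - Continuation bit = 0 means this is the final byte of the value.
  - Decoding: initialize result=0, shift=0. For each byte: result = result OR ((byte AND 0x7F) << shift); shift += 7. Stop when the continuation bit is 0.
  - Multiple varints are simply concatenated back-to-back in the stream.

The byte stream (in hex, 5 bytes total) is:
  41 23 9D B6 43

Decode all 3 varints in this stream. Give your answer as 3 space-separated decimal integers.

Answer: 65 35 1104669

Derivation:
  byte[0]=0x41 cont=0 payload=0x41=65: acc |= 65<<0 -> acc=65 shift=7 [end]
Varint 1: bytes[0:1] = 41 -> value 65 (1 byte(s))
  byte[1]=0x23 cont=0 payload=0x23=35: acc |= 35<<0 -> acc=35 shift=7 [end]
Varint 2: bytes[1:2] = 23 -> value 35 (1 byte(s))
  byte[2]=0x9D cont=1 payload=0x1D=29: acc |= 29<<0 -> acc=29 shift=7
  byte[3]=0xB6 cont=1 payload=0x36=54: acc |= 54<<7 -> acc=6941 shift=14
  byte[4]=0x43 cont=0 payload=0x43=67: acc |= 67<<14 -> acc=1104669 shift=21 [end]
Varint 3: bytes[2:5] = 9D B6 43 -> value 1104669 (3 byte(s))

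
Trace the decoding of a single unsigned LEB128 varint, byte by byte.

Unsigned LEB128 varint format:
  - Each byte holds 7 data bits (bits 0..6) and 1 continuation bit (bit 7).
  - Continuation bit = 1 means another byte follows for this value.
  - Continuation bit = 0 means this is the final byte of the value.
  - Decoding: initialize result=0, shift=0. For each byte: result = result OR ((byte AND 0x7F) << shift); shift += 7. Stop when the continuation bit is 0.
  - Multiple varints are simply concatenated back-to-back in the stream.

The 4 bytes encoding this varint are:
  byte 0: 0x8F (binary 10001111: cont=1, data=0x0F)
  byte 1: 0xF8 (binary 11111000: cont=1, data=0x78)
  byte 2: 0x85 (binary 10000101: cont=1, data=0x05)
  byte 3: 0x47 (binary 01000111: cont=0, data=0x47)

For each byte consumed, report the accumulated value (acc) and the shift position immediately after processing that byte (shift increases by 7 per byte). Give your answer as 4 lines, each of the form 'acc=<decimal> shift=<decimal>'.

Answer: acc=15 shift=7
acc=15375 shift=14
acc=97295 shift=21
acc=148995087 shift=28

Derivation:
byte 0=0x8F: payload=0x0F=15, contrib = 15<<0 = 15; acc -> 15, shift -> 7
byte 1=0xF8: payload=0x78=120, contrib = 120<<7 = 15360; acc -> 15375, shift -> 14
byte 2=0x85: payload=0x05=5, contrib = 5<<14 = 81920; acc -> 97295, shift -> 21
byte 3=0x47: payload=0x47=71, contrib = 71<<21 = 148897792; acc -> 148995087, shift -> 28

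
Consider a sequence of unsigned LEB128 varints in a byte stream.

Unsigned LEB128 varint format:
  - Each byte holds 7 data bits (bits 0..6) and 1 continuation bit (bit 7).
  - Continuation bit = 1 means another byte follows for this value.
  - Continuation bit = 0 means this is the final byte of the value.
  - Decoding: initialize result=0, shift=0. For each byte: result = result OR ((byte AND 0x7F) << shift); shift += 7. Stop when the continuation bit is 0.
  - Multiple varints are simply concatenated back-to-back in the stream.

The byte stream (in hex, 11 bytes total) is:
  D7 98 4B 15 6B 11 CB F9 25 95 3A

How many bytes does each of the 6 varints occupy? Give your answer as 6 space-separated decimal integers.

Answer: 3 1 1 1 3 2

Derivation:
  byte[0]=0xD7 cont=1 payload=0x57=87: acc |= 87<<0 -> acc=87 shift=7
  byte[1]=0x98 cont=1 payload=0x18=24: acc |= 24<<7 -> acc=3159 shift=14
  byte[2]=0x4B cont=0 payload=0x4B=75: acc |= 75<<14 -> acc=1231959 shift=21 [end]
Varint 1: bytes[0:3] = D7 98 4B -> value 1231959 (3 byte(s))
  byte[3]=0x15 cont=0 payload=0x15=21: acc |= 21<<0 -> acc=21 shift=7 [end]
Varint 2: bytes[3:4] = 15 -> value 21 (1 byte(s))
  byte[4]=0x6B cont=0 payload=0x6B=107: acc |= 107<<0 -> acc=107 shift=7 [end]
Varint 3: bytes[4:5] = 6B -> value 107 (1 byte(s))
  byte[5]=0x11 cont=0 payload=0x11=17: acc |= 17<<0 -> acc=17 shift=7 [end]
Varint 4: bytes[5:6] = 11 -> value 17 (1 byte(s))
  byte[6]=0xCB cont=1 payload=0x4B=75: acc |= 75<<0 -> acc=75 shift=7
  byte[7]=0xF9 cont=1 payload=0x79=121: acc |= 121<<7 -> acc=15563 shift=14
  byte[8]=0x25 cont=0 payload=0x25=37: acc |= 37<<14 -> acc=621771 shift=21 [end]
Varint 5: bytes[6:9] = CB F9 25 -> value 621771 (3 byte(s))
  byte[9]=0x95 cont=1 payload=0x15=21: acc |= 21<<0 -> acc=21 shift=7
  byte[10]=0x3A cont=0 payload=0x3A=58: acc |= 58<<7 -> acc=7445 shift=14 [end]
Varint 6: bytes[9:11] = 95 3A -> value 7445 (2 byte(s))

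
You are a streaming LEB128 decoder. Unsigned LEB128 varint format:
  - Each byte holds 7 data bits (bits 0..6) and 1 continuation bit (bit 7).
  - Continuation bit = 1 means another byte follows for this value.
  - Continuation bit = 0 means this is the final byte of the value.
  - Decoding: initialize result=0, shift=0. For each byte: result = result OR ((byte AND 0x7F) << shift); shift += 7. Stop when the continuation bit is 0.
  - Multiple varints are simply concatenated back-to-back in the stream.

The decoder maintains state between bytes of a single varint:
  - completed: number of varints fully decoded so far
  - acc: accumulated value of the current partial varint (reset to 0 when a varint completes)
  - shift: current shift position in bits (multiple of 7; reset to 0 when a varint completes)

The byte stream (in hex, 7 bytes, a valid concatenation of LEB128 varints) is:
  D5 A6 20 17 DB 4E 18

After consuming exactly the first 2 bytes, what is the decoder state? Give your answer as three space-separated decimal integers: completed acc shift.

byte[0]=0xD5 cont=1 payload=0x55: acc |= 85<<0 -> completed=0 acc=85 shift=7
byte[1]=0xA6 cont=1 payload=0x26: acc |= 38<<7 -> completed=0 acc=4949 shift=14

Answer: 0 4949 14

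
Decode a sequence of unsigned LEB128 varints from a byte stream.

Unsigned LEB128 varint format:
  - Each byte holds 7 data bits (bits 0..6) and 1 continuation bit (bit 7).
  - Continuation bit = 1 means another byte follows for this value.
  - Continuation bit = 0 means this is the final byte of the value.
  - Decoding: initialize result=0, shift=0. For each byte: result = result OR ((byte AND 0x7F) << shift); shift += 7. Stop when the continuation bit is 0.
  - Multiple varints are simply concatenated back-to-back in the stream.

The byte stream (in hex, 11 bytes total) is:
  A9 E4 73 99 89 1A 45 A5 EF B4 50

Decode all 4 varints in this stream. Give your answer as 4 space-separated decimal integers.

  byte[0]=0xA9 cont=1 payload=0x29=41: acc |= 41<<0 -> acc=41 shift=7
  byte[1]=0xE4 cont=1 payload=0x64=100: acc |= 100<<7 -> acc=12841 shift=14
  byte[2]=0x73 cont=0 payload=0x73=115: acc |= 115<<14 -> acc=1897001 shift=21 [end]
Varint 1: bytes[0:3] = A9 E4 73 -> value 1897001 (3 byte(s))
  byte[3]=0x99 cont=1 payload=0x19=25: acc |= 25<<0 -> acc=25 shift=7
  byte[4]=0x89 cont=1 payload=0x09=9: acc |= 9<<7 -> acc=1177 shift=14
  byte[5]=0x1A cont=0 payload=0x1A=26: acc |= 26<<14 -> acc=427161 shift=21 [end]
Varint 2: bytes[3:6] = 99 89 1A -> value 427161 (3 byte(s))
  byte[6]=0x45 cont=0 payload=0x45=69: acc |= 69<<0 -> acc=69 shift=7 [end]
Varint 3: bytes[6:7] = 45 -> value 69 (1 byte(s))
  byte[7]=0xA5 cont=1 payload=0x25=37: acc |= 37<<0 -> acc=37 shift=7
  byte[8]=0xEF cont=1 payload=0x6F=111: acc |= 111<<7 -> acc=14245 shift=14
  byte[9]=0xB4 cont=1 payload=0x34=52: acc |= 52<<14 -> acc=866213 shift=21
  byte[10]=0x50 cont=0 payload=0x50=80: acc |= 80<<21 -> acc=168638373 shift=28 [end]
Varint 4: bytes[7:11] = A5 EF B4 50 -> value 168638373 (4 byte(s))

Answer: 1897001 427161 69 168638373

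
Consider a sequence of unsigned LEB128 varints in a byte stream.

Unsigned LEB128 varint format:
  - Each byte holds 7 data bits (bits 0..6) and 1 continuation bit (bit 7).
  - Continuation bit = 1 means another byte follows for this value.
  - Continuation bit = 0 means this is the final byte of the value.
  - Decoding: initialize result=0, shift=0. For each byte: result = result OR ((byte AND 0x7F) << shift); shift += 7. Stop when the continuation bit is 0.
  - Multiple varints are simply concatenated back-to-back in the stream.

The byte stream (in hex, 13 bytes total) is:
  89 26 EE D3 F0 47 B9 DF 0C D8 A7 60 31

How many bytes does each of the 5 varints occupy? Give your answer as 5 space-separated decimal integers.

Answer: 2 4 3 3 1

Derivation:
  byte[0]=0x89 cont=1 payload=0x09=9: acc |= 9<<0 -> acc=9 shift=7
  byte[1]=0x26 cont=0 payload=0x26=38: acc |= 38<<7 -> acc=4873 shift=14 [end]
Varint 1: bytes[0:2] = 89 26 -> value 4873 (2 byte(s))
  byte[2]=0xEE cont=1 payload=0x6E=110: acc |= 110<<0 -> acc=110 shift=7
  byte[3]=0xD3 cont=1 payload=0x53=83: acc |= 83<<7 -> acc=10734 shift=14
  byte[4]=0xF0 cont=1 payload=0x70=112: acc |= 112<<14 -> acc=1845742 shift=21
  byte[5]=0x47 cont=0 payload=0x47=71: acc |= 71<<21 -> acc=150743534 shift=28 [end]
Varint 2: bytes[2:6] = EE D3 F0 47 -> value 150743534 (4 byte(s))
  byte[6]=0xB9 cont=1 payload=0x39=57: acc |= 57<<0 -> acc=57 shift=7
  byte[7]=0xDF cont=1 payload=0x5F=95: acc |= 95<<7 -> acc=12217 shift=14
  byte[8]=0x0C cont=0 payload=0x0C=12: acc |= 12<<14 -> acc=208825 shift=21 [end]
Varint 3: bytes[6:9] = B9 DF 0C -> value 208825 (3 byte(s))
  byte[9]=0xD8 cont=1 payload=0x58=88: acc |= 88<<0 -> acc=88 shift=7
  byte[10]=0xA7 cont=1 payload=0x27=39: acc |= 39<<7 -> acc=5080 shift=14
  byte[11]=0x60 cont=0 payload=0x60=96: acc |= 96<<14 -> acc=1577944 shift=21 [end]
Varint 4: bytes[9:12] = D8 A7 60 -> value 1577944 (3 byte(s))
  byte[12]=0x31 cont=0 payload=0x31=49: acc |= 49<<0 -> acc=49 shift=7 [end]
Varint 5: bytes[12:13] = 31 -> value 49 (1 byte(s))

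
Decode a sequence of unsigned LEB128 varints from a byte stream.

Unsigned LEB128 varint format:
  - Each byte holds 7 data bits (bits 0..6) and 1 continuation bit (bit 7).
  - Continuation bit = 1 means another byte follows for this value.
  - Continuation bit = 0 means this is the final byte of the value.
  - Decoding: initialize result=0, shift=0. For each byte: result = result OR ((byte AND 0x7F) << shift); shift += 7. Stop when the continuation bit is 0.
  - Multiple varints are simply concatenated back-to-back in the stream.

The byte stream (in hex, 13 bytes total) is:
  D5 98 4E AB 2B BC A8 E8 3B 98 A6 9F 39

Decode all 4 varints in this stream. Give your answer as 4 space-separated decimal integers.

Answer: 1281109 5547 125441084 120050456

Derivation:
  byte[0]=0xD5 cont=1 payload=0x55=85: acc |= 85<<0 -> acc=85 shift=7
  byte[1]=0x98 cont=1 payload=0x18=24: acc |= 24<<7 -> acc=3157 shift=14
  byte[2]=0x4E cont=0 payload=0x4E=78: acc |= 78<<14 -> acc=1281109 shift=21 [end]
Varint 1: bytes[0:3] = D5 98 4E -> value 1281109 (3 byte(s))
  byte[3]=0xAB cont=1 payload=0x2B=43: acc |= 43<<0 -> acc=43 shift=7
  byte[4]=0x2B cont=0 payload=0x2B=43: acc |= 43<<7 -> acc=5547 shift=14 [end]
Varint 2: bytes[3:5] = AB 2B -> value 5547 (2 byte(s))
  byte[5]=0xBC cont=1 payload=0x3C=60: acc |= 60<<0 -> acc=60 shift=7
  byte[6]=0xA8 cont=1 payload=0x28=40: acc |= 40<<7 -> acc=5180 shift=14
  byte[7]=0xE8 cont=1 payload=0x68=104: acc |= 104<<14 -> acc=1709116 shift=21
  byte[8]=0x3B cont=0 payload=0x3B=59: acc |= 59<<21 -> acc=125441084 shift=28 [end]
Varint 3: bytes[5:9] = BC A8 E8 3B -> value 125441084 (4 byte(s))
  byte[9]=0x98 cont=1 payload=0x18=24: acc |= 24<<0 -> acc=24 shift=7
  byte[10]=0xA6 cont=1 payload=0x26=38: acc |= 38<<7 -> acc=4888 shift=14
  byte[11]=0x9F cont=1 payload=0x1F=31: acc |= 31<<14 -> acc=512792 shift=21
  byte[12]=0x39 cont=0 payload=0x39=57: acc |= 57<<21 -> acc=120050456 shift=28 [end]
Varint 4: bytes[9:13] = 98 A6 9F 39 -> value 120050456 (4 byte(s))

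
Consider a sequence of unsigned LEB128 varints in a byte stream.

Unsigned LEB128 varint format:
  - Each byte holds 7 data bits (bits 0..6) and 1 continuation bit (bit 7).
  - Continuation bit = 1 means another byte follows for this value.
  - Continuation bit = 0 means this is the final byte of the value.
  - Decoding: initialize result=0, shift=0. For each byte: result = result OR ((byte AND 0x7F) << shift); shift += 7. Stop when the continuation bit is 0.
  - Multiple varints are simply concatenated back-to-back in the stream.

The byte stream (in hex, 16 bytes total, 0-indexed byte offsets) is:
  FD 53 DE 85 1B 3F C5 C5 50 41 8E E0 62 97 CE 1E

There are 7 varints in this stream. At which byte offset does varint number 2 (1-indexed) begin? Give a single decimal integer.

  byte[0]=0xFD cont=1 payload=0x7D=125: acc |= 125<<0 -> acc=125 shift=7
  byte[1]=0x53 cont=0 payload=0x53=83: acc |= 83<<7 -> acc=10749 shift=14 [end]
Varint 1: bytes[0:2] = FD 53 -> value 10749 (2 byte(s))
  byte[2]=0xDE cont=1 payload=0x5E=94: acc |= 94<<0 -> acc=94 shift=7
  byte[3]=0x85 cont=1 payload=0x05=5: acc |= 5<<7 -> acc=734 shift=14
  byte[4]=0x1B cont=0 payload=0x1B=27: acc |= 27<<14 -> acc=443102 shift=21 [end]
Varint 2: bytes[2:5] = DE 85 1B -> value 443102 (3 byte(s))
  byte[5]=0x3F cont=0 payload=0x3F=63: acc |= 63<<0 -> acc=63 shift=7 [end]
Varint 3: bytes[5:6] = 3F -> value 63 (1 byte(s))
  byte[6]=0xC5 cont=1 payload=0x45=69: acc |= 69<<0 -> acc=69 shift=7
  byte[7]=0xC5 cont=1 payload=0x45=69: acc |= 69<<7 -> acc=8901 shift=14
  byte[8]=0x50 cont=0 payload=0x50=80: acc |= 80<<14 -> acc=1319621 shift=21 [end]
Varint 4: bytes[6:9] = C5 C5 50 -> value 1319621 (3 byte(s))
  byte[9]=0x41 cont=0 payload=0x41=65: acc |= 65<<0 -> acc=65 shift=7 [end]
Varint 5: bytes[9:10] = 41 -> value 65 (1 byte(s))
  byte[10]=0x8E cont=1 payload=0x0E=14: acc |= 14<<0 -> acc=14 shift=7
  byte[11]=0xE0 cont=1 payload=0x60=96: acc |= 96<<7 -> acc=12302 shift=14
  byte[12]=0x62 cont=0 payload=0x62=98: acc |= 98<<14 -> acc=1617934 shift=21 [end]
Varint 6: bytes[10:13] = 8E E0 62 -> value 1617934 (3 byte(s))
  byte[13]=0x97 cont=1 payload=0x17=23: acc |= 23<<0 -> acc=23 shift=7
  byte[14]=0xCE cont=1 payload=0x4E=78: acc |= 78<<7 -> acc=10007 shift=14
  byte[15]=0x1E cont=0 payload=0x1E=30: acc |= 30<<14 -> acc=501527 shift=21 [end]
Varint 7: bytes[13:16] = 97 CE 1E -> value 501527 (3 byte(s))

Answer: 2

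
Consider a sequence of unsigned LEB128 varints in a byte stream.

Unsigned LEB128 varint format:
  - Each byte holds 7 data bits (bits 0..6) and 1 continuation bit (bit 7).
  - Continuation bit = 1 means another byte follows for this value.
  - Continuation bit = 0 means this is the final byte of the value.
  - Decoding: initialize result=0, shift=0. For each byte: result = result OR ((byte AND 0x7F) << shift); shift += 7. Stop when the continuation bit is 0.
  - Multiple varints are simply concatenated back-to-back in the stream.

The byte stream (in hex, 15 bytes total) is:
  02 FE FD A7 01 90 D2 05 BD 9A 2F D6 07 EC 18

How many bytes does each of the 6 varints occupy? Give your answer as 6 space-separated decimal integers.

  byte[0]=0x02 cont=0 payload=0x02=2: acc |= 2<<0 -> acc=2 shift=7 [end]
Varint 1: bytes[0:1] = 02 -> value 2 (1 byte(s))
  byte[1]=0xFE cont=1 payload=0x7E=126: acc |= 126<<0 -> acc=126 shift=7
  byte[2]=0xFD cont=1 payload=0x7D=125: acc |= 125<<7 -> acc=16126 shift=14
  byte[3]=0xA7 cont=1 payload=0x27=39: acc |= 39<<14 -> acc=655102 shift=21
  byte[4]=0x01 cont=0 payload=0x01=1: acc |= 1<<21 -> acc=2752254 shift=28 [end]
Varint 2: bytes[1:5] = FE FD A7 01 -> value 2752254 (4 byte(s))
  byte[5]=0x90 cont=1 payload=0x10=16: acc |= 16<<0 -> acc=16 shift=7
  byte[6]=0xD2 cont=1 payload=0x52=82: acc |= 82<<7 -> acc=10512 shift=14
  byte[7]=0x05 cont=0 payload=0x05=5: acc |= 5<<14 -> acc=92432 shift=21 [end]
Varint 3: bytes[5:8] = 90 D2 05 -> value 92432 (3 byte(s))
  byte[8]=0xBD cont=1 payload=0x3D=61: acc |= 61<<0 -> acc=61 shift=7
  byte[9]=0x9A cont=1 payload=0x1A=26: acc |= 26<<7 -> acc=3389 shift=14
  byte[10]=0x2F cont=0 payload=0x2F=47: acc |= 47<<14 -> acc=773437 shift=21 [end]
Varint 4: bytes[8:11] = BD 9A 2F -> value 773437 (3 byte(s))
  byte[11]=0xD6 cont=1 payload=0x56=86: acc |= 86<<0 -> acc=86 shift=7
  byte[12]=0x07 cont=0 payload=0x07=7: acc |= 7<<7 -> acc=982 shift=14 [end]
Varint 5: bytes[11:13] = D6 07 -> value 982 (2 byte(s))
  byte[13]=0xEC cont=1 payload=0x6C=108: acc |= 108<<0 -> acc=108 shift=7
  byte[14]=0x18 cont=0 payload=0x18=24: acc |= 24<<7 -> acc=3180 shift=14 [end]
Varint 6: bytes[13:15] = EC 18 -> value 3180 (2 byte(s))

Answer: 1 4 3 3 2 2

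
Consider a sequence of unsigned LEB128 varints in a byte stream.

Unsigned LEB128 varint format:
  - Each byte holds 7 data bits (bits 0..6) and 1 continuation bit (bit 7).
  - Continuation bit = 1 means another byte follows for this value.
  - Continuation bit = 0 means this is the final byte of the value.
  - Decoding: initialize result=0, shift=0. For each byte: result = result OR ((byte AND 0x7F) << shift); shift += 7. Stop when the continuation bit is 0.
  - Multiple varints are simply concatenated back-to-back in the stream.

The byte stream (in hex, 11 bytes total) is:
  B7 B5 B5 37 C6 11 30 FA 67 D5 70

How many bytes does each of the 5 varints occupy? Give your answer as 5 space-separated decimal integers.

Answer: 4 2 1 2 2

Derivation:
  byte[0]=0xB7 cont=1 payload=0x37=55: acc |= 55<<0 -> acc=55 shift=7
  byte[1]=0xB5 cont=1 payload=0x35=53: acc |= 53<<7 -> acc=6839 shift=14
  byte[2]=0xB5 cont=1 payload=0x35=53: acc |= 53<<14 -> acc=875191 shift=21
  byte[3]=0x37 cont=0 payload=0x37=55: acc |= 55<<21 -> acc=116218551 shift=28 [end]
Varint 1: bytes[0:4] = B7 B5 B5 37 -> value 116218551 (4 byte(s))
  byte[4]=0xC6 cont=1 payload=0x46=70: acc |= 70<<0 -> acc=70 shift=7
  byte[5]=0x11 cont=0 payload=0x11=17: acc |= 17<<7 -> acc=2246 shift=14 [end]
Varint 2: bytes[4:6] = C6 11 -> value 2246 (2 byte(s))
  byte[6]=0x30 cont=0 payload=0x30=48: acc |= 48<<0 -> acc=48 shift=7 [end]
Varint 3: bytes[6:7] = 30 -> value 48 (1 byte(s))
  byte[7]=0xFA cont=1 payload=0x7A=122: acc |= 122<<0 -> acc=122 shift=7
  byte[8]=0x67 cont=0 payload=0x67=103: acc |= 103<<7 -> acc=13306 shift=14 [end]
Varint 4: bytes[7:9] = FA 67 -> value 13306 (2 byte(s))
  byte[9]=0xD5 cont=1 payload=0x55=85: acc |= 85<<0 -> acc=85 shift=7
  byte[10]=0x70 cont=0 payload=0x70=112: acc |= 112<<7 -> acc=14421 shift=14 [end]
Varint 5: bytes[9:11] = D5 70 -> value 14421 (2 byte(s))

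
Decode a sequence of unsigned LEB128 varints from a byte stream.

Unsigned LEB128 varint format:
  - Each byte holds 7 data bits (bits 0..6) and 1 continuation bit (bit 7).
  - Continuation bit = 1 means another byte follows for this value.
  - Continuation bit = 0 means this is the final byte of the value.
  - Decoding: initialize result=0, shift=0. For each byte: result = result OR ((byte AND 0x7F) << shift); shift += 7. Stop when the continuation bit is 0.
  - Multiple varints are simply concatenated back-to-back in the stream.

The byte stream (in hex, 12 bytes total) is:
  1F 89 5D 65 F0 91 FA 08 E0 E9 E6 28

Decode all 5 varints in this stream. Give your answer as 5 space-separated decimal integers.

Answer: 31 11913 101 18778352 85570784

Derivation:
  byte[0]=0x1F cont=0 payload=0x1F=31: acc |= 31<<0 -> acc=31 shift=7 [end]
Varint 1: bytes[0:1] = 1F -> value 31 (1 byte(s))
  byte[1]=0x89 cont=1 payload=0x09=9: acc |= 9<<0 -> acc=9 shift=7
  byte[2]=0x5D cont=0 payload=0x5D=93: acc |= 93<<7 -> acc=11913 shift=14 [end]
Varint 2: bytes[1:3] = 89 5D -> value 11913 (2 byte(s))
  byte[3]=0x65 cont=0 payload=0x65=101: acc |= 101<<0 -> acc=101 shift=7 [end]
Varint 3: bytes[3:4] = 65 -> value 101 (1 byte(s))
  byte[4]=0xF0 cont=1 payload=0x70=112: acc |= 112<<0 -> acc=112 shift=7
  byte[5]=0x91 cont=1 payload=0x11=17: acc |= 17<<7 -> acc=2288 shift=14
  byte[6]=0xFA cont=1 payload=0x7A=122: acc |= 122<<14 -> acc=2001136 shift=21
  byte[7]=0x08 cont=0 payload=0x08=8: acc |= 8<<21 -> acc=18778352 shift=28 [end]
Varint 4: bytes[4:8] = F0 91 FA 08 -> value 18778352 (4 byte(s))
  byte[8]=0xE0 cont=1 payload=0x60=96: acc |= 96<<0 -> acc=96 shift=7
  byte[9]=0xE9 cont=1 payload=0x69=105: acc |= 105<<7 -> acc=13536 shift=14
  byte[10]=0xE6 cont=1 payload=0x66=102: acc |= 102<<14 -> acc=1684704 shift=21
  byte[11]=0x28 cont=0 payload=0x28=40: acc |= 40<<21 -> acc=85570784 shift=28 [end]
Varint 5: bytes[8:12] = E0 E9 E6 28 -> value 85570784 (4 byte(s))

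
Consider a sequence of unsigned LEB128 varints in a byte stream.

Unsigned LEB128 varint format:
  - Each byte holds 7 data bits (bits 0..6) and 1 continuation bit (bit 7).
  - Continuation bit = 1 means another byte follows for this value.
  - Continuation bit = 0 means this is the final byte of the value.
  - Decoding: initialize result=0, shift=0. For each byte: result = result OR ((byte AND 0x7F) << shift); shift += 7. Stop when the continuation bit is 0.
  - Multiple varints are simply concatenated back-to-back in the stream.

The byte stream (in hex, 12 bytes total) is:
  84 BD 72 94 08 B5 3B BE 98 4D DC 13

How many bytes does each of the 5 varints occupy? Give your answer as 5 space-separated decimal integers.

Answer: 3 2 2 3 2

Derivation:
  byte[0]=0x84 cont=1 payload=0x04=4: acc |= 4<<0 -> acc=4 shift=7
  byte[1]=0xBD cont=1 payload=0x3D=61: acc |= 61<<7 -> acc=7812 shift=14
  byte[2]=0x72 cont=0 payload=0x72=114: acc |= 114<<14 -> acc=1875588 shift=21 [end]
Varint 1: bytes[0:3] = 84 BD 72 -> value 1875588 (3 byte(s))
  byte[3]=0x94 cont=1 payload=0x14=20: acc |= 20<<0 -> acc=20 shift=7
  byte[4]=0x08 cont=0 payload=0x08=8: acc |= 8<<7 -> acc=1044 shift=14 [end]
Varint 2: bytes[3:5] = 94 08 -> value 1044 (2 byte(s))
  byte[5]=0xB5 cont=1 payload=0x35=53: acc |= 53<<0 -> acc=53 shift=7
  byte[6]=0x3B cont=0 payload=0x3B=59: acc |= 59<<7 -> acc=7605 shift=14 [end]
Varint 3: bytes[5:7] = B5 3B -> value 7605 (2 byte(s))
  byte[7]=0xBE cont=1 payload=0x3E=62: acc |= 62<<0 -> acc=62 shift=7
  byte[8]=0x98 cont=1 payload=0x18=24: acc |= 24<<7 -> acc=3134 shift=14
  byte[9]=0x4D cont=0 payload=0x4D=77: acc |= 77<<14 -> acc=1264702 shift=21 [end]
Varint 4: bytes[7:10] = BE 98 4D -> value 1264702 (3 byte(s))
  byte[10]=0xDC cont=1 payload=0x5C=92: acc |= 92<<0 -> acc=92 shift=7
  byte[11]=0x13 cont=0 payload=0x13=19: acc |= 19<<7 -> acc=2524 shift=14 [end]
Varint 5: bytes[10:12] = DC 13 -> value 2524 (2 byte(s))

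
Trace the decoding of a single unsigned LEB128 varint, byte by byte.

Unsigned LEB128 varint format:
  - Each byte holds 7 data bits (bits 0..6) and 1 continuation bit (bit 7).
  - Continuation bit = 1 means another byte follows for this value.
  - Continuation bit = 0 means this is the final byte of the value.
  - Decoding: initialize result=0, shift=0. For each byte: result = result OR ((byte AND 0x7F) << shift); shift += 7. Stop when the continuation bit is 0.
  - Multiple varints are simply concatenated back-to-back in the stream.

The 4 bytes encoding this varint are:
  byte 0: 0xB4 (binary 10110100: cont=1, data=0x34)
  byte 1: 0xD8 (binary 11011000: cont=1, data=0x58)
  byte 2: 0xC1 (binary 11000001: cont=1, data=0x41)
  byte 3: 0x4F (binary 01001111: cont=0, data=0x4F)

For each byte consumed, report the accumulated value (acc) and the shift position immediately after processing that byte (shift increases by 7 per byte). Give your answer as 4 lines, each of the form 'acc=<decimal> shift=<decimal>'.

byte 0=0xB4: payload=0x34=52, contrib = 52<<0 = 52; acc -> 52, shift -> 7
byte 1=0xD8: payload=0x58=88, contrib = 88<<7 = 11264; acc -> 11316, shift -> 14
byte 2=0xC1: payload=0x41=65, contrib = 65<<14 = 1064960; acc -> 1076276, shift -> 21
byte 3=0x4F: payload=0x4F=79, contrib = 79<<21 = 165675008; acc -> 166751284, shift -> 28

Answer: acc=52 shift=7
acc=11316 shift=14
acc=1076276 shift=21
acc=166751284 shift=28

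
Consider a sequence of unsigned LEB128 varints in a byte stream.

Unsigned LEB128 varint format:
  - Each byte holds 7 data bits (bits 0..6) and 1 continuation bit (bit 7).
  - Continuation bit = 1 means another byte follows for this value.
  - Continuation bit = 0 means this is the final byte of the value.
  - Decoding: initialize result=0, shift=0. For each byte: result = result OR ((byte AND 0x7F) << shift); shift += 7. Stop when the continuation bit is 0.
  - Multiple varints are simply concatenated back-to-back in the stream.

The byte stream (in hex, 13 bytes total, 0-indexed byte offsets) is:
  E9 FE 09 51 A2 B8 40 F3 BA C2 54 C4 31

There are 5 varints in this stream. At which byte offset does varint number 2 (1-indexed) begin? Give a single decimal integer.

  byte[0]=0xE9 cont=1 payload=0x69=105: acc |= 105<<0 -> acc=105 shift=7
  byte[1]=0xFE cont=1 payload=0x7E=126: acc |= 126<<7 -> acc=16233 shift=14
  byte[2]=0x09 cont=0 payload=0x09=9: acc |= 9<<14 -> acc=163689 shift=21 [end]
Varint 1: bytes[0:3] = E9 FE 09 -> value 163689 (3 byte(s))
  byte[3]=0x51 cont=0 payload=0x51=81: acc |= 81<<0 -> acc=81 shift=7 [end]
Varint 2: bytes[3:4] = 51 -> value 81 (1 byte(s))
  byte[4]=0xA2 cont=1 payload=0x22=34: acc |= 34<<0 -> acc=34 shift=7
  byte[5]=0xB8 cont=1 payload=0x38=56: acc |= 56<<7 -> acc=7202 shift=14
  byte[6]=0x40 cont=0 payload=0x40=64: acc |= 64<<14 -> acc=1055778 shift=21 [end]
Varint 3: bytes[4:7] = A2 B8 40 -> value 1055778 (3 byte(s))
  byte[7]=0xF3 cont=1 payload=0x73=115: acc |= 115<<0 -> acc=115 shift=7
  byte[8]=0xBA cont=1 payload=0x3A=58: acc |= 58<<7 -> acc=7539 shift=14
  byte[9]=0xC2 cont=1 payload=0x42=66: acc |= 66<<14 -> acc=1088883 shift=21
  byte[10]=0x54 cont=0 payload=0x54=84: acc |= 84<<21 -> acc=177249651 shift=28 [end]
Varint 4: bytes[7:11] = F3 BA C2 54 -> value 177249651 (4 byte(s))
  byte[11]=0xC4 cont=1 payload=0x44=68: acc |= 68<<0 -> acc=68 shift=7
  byte[12]=0x31 cont=0 payload=0x31=49: acc |= 49<<7 -> acc=6340 shift=14 [end]
Varint 5: bytes[11:13] = C4 31 -> value 6340 (2 byte(s))

Answer: 3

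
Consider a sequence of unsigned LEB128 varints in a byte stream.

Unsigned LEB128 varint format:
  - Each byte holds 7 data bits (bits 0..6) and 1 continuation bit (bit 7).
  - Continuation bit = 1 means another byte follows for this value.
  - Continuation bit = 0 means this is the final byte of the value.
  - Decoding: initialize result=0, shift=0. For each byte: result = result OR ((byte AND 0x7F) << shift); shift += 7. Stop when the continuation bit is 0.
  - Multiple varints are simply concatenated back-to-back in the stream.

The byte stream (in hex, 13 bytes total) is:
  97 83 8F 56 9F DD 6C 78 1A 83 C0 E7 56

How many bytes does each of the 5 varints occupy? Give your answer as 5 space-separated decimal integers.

  byte[0]=0x97 cont=1 payload=0x17=23: acc |= 23<<0 -> acc=23 shift=7
  byte[1]=0x83 cont=1 payload=0x03=3: acc |= 3<<7 -> acc=407 shift=14
  byte[2]=0x8F cont=1 payload=0x0F=15: acc |= 15<<14 -> acc=246167 shift=21
  byte[3]=0x56 cont=0 payload=0x56=86: acc |= 86<<21 -> acc=180601239 shift=28 [end]
Varint 1: bytes[0:4] = 97 83 8F 56 -> value 180601239 (4 byte(s))
  byte[4]=0x9F cont=1 payload=0x1F=31: acc |= 31<<0 -> acc=31 shift=7
  byte[5]=0xDD cont=1 payload=0x5D=93: acc |= 93<<7 -> acc=11935 shift=14
  byte[6]=0x6C cont=0 payload=0x6C=108: acc |= 108<<14 -> acc=1781407 shift=21 [end]
Varint 2: bytes[4:7] = 9F DD 6C -> value 1781407 (3 byte(s))
  byte[7]=0x78 cont=0 payload=0x78=120: acc |= 120<<0 -> acc=120 shift=7 [end]
Varint 3: bytes[7:8] = 78 -> value 120 (1 byte(s))
  byte[8]=0x1A cont=0 payload=0x1A=26: acc |= 26<<0 -> acc=26 shift=7 [end]
Varint 4: bytes[8:9] = 1A -> value 26 (1 byte(s))
  byte[9]=0x83 cont=1 payload=0x03=3: acc |= 3<<0 -> acc=3 shift=7
  byte[10]=0xC0 cont=1 payload=0x40=64: acc |= 64<<7 -> acc=8195 shift=14
  byte[11]=0xE7 cont=1 payload=0x67=103: acc |= 103<<14 -> acc=1695747 shift=21
  byte[12]=0x56 cont=0 payload=0x56=86: acc |= 86<<21 -> acc=182050819 shift=28 [end]
Varint 5: bytes[9:13] = 83 C0 E7 56 -> value 182050819 (4 byte(s))

Answer: 4 3 1 1 4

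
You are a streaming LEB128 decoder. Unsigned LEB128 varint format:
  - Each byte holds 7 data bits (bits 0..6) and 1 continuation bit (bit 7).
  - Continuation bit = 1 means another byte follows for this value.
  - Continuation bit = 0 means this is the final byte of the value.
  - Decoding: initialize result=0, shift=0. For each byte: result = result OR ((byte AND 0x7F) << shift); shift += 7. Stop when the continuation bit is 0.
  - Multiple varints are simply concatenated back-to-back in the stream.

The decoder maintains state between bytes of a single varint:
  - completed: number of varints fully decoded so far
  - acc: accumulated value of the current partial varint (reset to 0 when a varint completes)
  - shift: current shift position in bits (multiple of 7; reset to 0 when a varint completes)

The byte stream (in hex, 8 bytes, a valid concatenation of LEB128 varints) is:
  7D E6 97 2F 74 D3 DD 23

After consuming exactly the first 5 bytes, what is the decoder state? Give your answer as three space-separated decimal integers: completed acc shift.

byte[0]=0x7D cont=0 payload=0x7D: varint #1 complete (value=125); reset -> completed=1 acc=0 shift=0
byte[1]=0xE6 cont=1 payload=0x66: acc |= 102<<0 -> completed=1 acc=102 shift=7
byte[2]=0x97 cont=1 payload=0x17: acc |= 23<<7 -> completed=1 acc=3046 shift=14
byte[3]=0x2F cont=0 payload=0x2F: varint #2 complete (value=773094); reset -> completed=2 acc=0 shift=0
byte[4]=0x74 cont=0 payload=0x74: varint #3 complete (value=116); reset -> completed=3 acc=0 shift=0

Answer: 3 0 0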